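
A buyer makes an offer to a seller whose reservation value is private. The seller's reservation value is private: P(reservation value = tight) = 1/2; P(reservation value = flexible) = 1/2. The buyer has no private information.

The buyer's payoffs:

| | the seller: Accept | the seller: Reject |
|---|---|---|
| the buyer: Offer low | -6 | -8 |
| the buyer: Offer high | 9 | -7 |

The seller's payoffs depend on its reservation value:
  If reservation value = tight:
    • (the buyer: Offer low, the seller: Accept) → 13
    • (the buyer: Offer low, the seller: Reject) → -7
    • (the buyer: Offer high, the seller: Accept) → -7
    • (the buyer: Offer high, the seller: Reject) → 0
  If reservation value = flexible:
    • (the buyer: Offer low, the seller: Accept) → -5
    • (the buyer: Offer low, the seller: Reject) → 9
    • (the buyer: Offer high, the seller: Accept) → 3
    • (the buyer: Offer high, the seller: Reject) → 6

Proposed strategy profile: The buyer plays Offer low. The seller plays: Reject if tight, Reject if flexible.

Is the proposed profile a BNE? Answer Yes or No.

No

The buyer plays Offer low: E[Offer low] = 1/2·(-8) + 1/2·(-8) = -8; E[Offer high] = -7. Not best-responding. ✗
The seller (reservation value tight), facing Offer low: Accept gives 13, Reject gives -7. Proposed Reject is not best — profitable deviation exists. ✗
The seller (reservation value flexible), facing Offer low: Accept gives -5, Reject gives 9. Proposed Reject is best. ✓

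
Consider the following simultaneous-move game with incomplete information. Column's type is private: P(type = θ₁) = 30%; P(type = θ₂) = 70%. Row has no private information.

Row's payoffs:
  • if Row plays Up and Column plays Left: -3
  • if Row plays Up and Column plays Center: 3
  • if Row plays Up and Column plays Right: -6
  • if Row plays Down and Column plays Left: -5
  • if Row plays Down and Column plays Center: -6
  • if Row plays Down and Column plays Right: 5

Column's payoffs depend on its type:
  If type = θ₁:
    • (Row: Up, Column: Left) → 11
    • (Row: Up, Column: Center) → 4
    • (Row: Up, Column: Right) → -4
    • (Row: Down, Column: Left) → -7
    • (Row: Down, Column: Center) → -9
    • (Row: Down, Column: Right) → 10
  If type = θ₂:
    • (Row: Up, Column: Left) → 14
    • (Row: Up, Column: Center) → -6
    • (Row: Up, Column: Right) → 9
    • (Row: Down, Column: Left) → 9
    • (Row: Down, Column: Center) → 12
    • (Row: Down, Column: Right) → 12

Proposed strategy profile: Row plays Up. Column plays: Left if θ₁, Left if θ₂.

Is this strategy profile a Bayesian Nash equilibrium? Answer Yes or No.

Yes

Row plays Up: E[Up] = 0.3·(-3) + 0.7·(-3) = -3; E[Down] = -5. Best-responding. ✓
Column (type θ₁), facing Up: Left gives 11, Center gives 4, Right gives -4. Proposed Left is best. ✓
Column (type θ₂), facing Up: Left gives 14, Center gives -6, Right gives 9. Proposed Left is best. ✓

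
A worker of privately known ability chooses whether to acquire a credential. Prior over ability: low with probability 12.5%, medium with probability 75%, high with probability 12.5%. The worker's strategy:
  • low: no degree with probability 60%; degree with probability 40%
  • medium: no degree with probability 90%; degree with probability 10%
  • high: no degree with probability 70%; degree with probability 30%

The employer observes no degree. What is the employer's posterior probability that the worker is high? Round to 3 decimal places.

0.104

P(no degree) = 0.125·0.6 + 0.75·0.9 + 0.125·0.7 = 0.8375
P(high | no degree) = (0.125·0.7) / 0.8375 = 0.0875 / 0.8375 = 0.104478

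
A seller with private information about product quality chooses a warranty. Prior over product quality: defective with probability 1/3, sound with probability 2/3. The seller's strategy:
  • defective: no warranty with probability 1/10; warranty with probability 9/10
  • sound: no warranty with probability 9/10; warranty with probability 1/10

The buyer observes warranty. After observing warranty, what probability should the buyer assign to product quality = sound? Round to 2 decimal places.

P(warranty) = (1/3)·(9/10) + (2/3)·(1/10) = 11/30
P(sound | warranty) = ((2/3)·(1/10)) / (11/30) = (1/15) / (11/30) = 2/11

0.18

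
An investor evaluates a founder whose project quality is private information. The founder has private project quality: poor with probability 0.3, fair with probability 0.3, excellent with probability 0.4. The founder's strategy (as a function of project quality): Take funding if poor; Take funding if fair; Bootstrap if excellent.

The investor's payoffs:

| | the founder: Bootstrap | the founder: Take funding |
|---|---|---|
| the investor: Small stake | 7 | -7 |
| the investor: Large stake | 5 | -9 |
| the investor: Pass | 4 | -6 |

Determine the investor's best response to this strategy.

Small stake

E[Small stake] = 0.3·(-7) + 0.3·(-7) + 0.4·(7) = -1.4
E[Large stake] = 0.3·(-9) + 0.3·(-9) + 0.4·(5) = -3.4
E[Pass] = 0.3·(-6) + 0.3·(-6) + 0.4·(4) = -2
Best response: Small stake (-1.4 is the largest).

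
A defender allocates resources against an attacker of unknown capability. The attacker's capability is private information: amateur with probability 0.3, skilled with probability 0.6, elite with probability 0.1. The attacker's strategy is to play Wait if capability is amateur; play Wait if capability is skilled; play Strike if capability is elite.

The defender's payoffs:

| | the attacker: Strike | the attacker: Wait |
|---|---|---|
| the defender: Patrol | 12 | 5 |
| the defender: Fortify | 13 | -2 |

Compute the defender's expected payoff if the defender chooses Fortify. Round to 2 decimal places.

-0.50

Take the expectation over the attacker's capability, weighting each type's action by its prior probability.
E[Fortify] = 0.3·(-2) + 0.6·(-2) + 0.1·13 = (-0.6) + (-1.2) + 1.3 = -0.5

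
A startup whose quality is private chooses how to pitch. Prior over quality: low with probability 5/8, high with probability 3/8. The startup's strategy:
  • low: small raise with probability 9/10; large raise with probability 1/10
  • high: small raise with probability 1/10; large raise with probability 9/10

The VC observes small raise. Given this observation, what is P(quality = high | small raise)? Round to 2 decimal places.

0.06

P(small raise) = (5/8)·(9/10) + (3/8)·(1/10) = 3/5
P(high | small raise) = ((3/8)·(1/10)) / (3/5) = (3/80) / (3/5) = 1/16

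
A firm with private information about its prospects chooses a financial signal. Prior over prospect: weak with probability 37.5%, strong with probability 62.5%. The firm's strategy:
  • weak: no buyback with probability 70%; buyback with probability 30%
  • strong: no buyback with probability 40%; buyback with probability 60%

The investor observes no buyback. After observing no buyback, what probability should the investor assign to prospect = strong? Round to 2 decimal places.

P(no buyback) = 0.375·0.7 + 0.625·0.4 = 0.5125
P(strong | no buyback) = (0.625·0.4) / 0.5125 = 0.25 / 0.5125 = 0.487805

0.49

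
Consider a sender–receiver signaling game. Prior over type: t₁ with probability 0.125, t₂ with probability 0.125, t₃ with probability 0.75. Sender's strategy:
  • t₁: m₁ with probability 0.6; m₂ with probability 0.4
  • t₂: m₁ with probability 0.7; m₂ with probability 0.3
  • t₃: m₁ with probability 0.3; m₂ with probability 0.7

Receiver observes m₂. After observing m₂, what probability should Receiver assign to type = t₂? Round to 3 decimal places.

0.061

P(m₂) = 0.125·0.4 + 0.125·0.3 + 0.75·0.7 = 0.6125
P(t₂ | m₂) = (0.125·0.3) / 0.6125 = 0.0375 / 0.6125 = 0.0612245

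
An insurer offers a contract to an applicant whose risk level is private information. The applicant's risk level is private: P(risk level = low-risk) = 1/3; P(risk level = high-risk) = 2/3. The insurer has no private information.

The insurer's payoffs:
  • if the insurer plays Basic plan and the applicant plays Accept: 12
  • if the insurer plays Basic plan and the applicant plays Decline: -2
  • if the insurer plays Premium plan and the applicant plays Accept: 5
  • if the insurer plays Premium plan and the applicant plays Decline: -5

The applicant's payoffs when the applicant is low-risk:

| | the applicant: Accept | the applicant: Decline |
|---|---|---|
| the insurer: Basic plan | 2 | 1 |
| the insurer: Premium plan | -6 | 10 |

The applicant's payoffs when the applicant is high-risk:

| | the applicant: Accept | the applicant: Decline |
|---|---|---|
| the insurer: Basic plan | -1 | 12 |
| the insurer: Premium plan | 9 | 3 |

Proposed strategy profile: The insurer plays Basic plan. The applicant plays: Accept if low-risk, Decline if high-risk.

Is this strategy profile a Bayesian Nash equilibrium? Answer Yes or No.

Yes

A profile is a BNE iff every type of every player is best-responding given beliefs about the other side.
The insurer plays Basic plan: E[Basic plan] = 1/3·(12) + 2/3·(-2) = 8/3; E[Premium plan] = -5/3. Best-responding. ✓
The applicant (risk level low-risk), facing Basic plan: Accept gives 2, Decline gives 1. Proposed Accept is best. ✓
The applicant (risk level high-risk), facing Basic plan: Accept gives -1, Decline gives 12. Proposed Decline is best. ✓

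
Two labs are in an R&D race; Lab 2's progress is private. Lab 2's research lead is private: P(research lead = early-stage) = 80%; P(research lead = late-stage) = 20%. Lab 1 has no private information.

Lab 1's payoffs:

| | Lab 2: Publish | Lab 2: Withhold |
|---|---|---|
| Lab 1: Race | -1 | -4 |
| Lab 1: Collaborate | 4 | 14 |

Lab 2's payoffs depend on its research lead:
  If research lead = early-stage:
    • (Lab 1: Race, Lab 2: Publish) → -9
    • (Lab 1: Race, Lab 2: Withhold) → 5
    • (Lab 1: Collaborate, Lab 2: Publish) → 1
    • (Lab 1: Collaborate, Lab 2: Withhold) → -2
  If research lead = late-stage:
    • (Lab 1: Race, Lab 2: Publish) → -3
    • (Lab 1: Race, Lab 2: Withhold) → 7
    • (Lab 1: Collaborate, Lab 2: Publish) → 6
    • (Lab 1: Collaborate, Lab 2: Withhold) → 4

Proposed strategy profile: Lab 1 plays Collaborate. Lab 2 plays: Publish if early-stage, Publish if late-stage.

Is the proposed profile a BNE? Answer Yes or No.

Yes

Lab 1 plays Collaborate: E[Collaborate] = 0.8·(4) + 0.2·(4) = 4; E[Race] = -1. Best-responding. ✓
Lab 2 (research lead early-stage), facing Collaborate: Publish gives 1, Withhold gives -2. Proposed Publish is best. ✓
Lab 2 (research lead late-stage), facing Collaborate: Publish gives 6, Withhold gives 4. Proposed Publish is best. ✓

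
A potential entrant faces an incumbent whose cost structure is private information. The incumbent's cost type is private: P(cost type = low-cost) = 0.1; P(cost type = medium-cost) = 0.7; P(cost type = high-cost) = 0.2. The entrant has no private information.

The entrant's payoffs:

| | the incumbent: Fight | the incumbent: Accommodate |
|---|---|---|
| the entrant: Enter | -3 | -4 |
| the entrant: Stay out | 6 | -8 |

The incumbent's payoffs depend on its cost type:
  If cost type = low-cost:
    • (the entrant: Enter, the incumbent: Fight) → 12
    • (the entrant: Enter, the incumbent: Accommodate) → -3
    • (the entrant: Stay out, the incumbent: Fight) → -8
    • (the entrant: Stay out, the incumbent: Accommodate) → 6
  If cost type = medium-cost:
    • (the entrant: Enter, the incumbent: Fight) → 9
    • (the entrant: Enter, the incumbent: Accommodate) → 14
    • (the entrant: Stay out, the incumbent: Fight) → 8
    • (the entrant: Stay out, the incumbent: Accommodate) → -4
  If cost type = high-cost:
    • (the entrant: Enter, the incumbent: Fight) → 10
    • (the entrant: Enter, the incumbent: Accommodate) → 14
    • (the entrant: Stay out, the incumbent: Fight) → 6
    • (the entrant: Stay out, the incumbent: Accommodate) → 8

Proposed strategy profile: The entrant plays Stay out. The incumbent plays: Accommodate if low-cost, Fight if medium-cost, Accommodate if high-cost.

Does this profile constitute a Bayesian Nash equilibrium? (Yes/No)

The entrant plays Stay out: E[Stay out] = 0.1·(-8) + 0.7·(6) + 0.2·(-8) = 1.8; E[Enter] = -3.3. Best-responding. ✓
The incumbent (cost type low-cost), facing Stay out: Fight gives -8, Accommodate gives 6. Proposed Accommodate is best. ✓
The incumbent (cost type medium-cost), facing Stay out: Fight gives 8, Accommodate gives -4. Proposed Fight is best. ✓
The incumbent (cost type high-cost), facing Stay out: Fight gives 6, Accommodate gives 8. Proposed Accommodate is best. ✓

Yes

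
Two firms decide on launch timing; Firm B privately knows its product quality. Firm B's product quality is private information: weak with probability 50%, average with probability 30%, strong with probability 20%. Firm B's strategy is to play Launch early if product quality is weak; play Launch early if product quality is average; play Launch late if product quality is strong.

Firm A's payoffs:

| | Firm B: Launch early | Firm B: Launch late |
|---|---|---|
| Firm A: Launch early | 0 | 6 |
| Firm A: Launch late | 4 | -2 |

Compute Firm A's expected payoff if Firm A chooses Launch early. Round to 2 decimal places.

Take the expectation over Firm B's product quality, weighting each type's action by its prior probability.
E[Launch early] = 0.5·0 + 0.3·0 + 0.2·6 = 0 + 0 + 1.2 = 1.2

1.20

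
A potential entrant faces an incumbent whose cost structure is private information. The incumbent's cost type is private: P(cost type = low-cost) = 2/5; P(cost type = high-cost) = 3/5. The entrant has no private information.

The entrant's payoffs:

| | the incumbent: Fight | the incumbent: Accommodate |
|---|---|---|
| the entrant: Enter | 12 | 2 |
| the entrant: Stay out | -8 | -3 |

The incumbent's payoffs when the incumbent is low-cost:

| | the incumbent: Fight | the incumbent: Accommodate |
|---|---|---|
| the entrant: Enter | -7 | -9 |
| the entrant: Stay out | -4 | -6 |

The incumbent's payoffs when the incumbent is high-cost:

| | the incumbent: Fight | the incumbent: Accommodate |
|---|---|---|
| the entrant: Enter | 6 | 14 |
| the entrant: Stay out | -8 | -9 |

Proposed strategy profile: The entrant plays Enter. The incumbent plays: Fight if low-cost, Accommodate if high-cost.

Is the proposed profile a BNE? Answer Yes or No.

A profile is a BNE iff every type of every player is best-responding given beliefs about the other side.
The entrant plays Enter: E[Enter] = 2/5·(12) + 3/5·(2) = 6; E[Stay out] = -5. Best-responding. ✓
The incumbent (cost type low-cost), facing Enter: Fight gives -7, Accommodate gives -9. Proposed Fight is best. ✓
The incumbent (cost type high-cost), facing Enter: Fight gives 6, Accommodate gives 14. Proposed Accommodate is best. ✓

Yes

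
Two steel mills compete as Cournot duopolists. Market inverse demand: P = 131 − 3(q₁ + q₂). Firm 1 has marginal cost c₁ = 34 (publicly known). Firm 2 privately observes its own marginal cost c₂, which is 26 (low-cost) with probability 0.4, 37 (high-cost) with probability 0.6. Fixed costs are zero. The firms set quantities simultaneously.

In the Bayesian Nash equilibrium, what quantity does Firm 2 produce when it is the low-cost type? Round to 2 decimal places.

Type-c best response for Firm 2: q₂(c) = (131 − c)/6 − q₁/2.
Firm 1 maximizes expected profit; its first-order condition is 131 − 6q₁ − 3E[q₂] − 34 = 0.
Substituting E[q₂] and solving: E[c₂] = 32.6, so q₁ = (131 − 2·34 + 32.6)/9 = 10.6222.
q₂(low-cost) = (131 − 26 − 3·10.6222)/6 = 12.1889.

12.19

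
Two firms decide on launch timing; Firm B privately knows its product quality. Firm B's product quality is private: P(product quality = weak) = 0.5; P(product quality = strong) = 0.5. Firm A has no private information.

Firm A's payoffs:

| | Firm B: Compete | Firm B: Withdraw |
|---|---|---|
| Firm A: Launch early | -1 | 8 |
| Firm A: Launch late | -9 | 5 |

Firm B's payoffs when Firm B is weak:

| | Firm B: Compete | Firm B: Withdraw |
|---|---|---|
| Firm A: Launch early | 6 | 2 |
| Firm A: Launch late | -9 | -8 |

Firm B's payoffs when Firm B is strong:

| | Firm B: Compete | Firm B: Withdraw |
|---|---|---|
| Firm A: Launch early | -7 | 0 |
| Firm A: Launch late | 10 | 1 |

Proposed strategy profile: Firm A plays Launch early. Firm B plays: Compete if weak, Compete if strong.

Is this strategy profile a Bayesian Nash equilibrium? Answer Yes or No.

No

Firm A plays Launch early: E[Launch early] = 0.5·(-1) + 0.5·(-1) = -1; E[Launch late] = -9. Best-responding. ✓
Firm B (product quality weak), facing Launch early: Compete gives 6, Withdraw gives 2. Proposed Compete is best. ✓
Firm B (product quality strong), facing Launch early: Compete gives -7, Withdraw gives 0. Proposed Compete is not best — profitable deviation exists. ✗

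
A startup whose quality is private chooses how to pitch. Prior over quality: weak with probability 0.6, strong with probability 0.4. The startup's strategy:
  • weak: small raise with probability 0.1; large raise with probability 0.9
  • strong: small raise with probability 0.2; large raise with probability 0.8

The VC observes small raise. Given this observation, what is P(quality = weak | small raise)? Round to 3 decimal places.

Apply Bayes' rule using the sender's strategy as the likelihood.
P(small raise) = 0.6·0.1 + 0.4·0.2 = 0.14
P(weak | small raise) = (0.6·0.1) / 0.14 = 0.06 / 0.14 = 0.428571

0.429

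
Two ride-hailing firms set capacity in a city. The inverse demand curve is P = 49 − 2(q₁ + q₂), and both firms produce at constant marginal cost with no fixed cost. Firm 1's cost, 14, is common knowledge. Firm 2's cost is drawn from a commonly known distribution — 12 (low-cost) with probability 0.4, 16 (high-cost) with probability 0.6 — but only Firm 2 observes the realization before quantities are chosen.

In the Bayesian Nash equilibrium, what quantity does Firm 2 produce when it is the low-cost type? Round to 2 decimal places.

Firm 2 with cost c maximizes (49 − 2(q₁+q₂) − c)·q₂, giving q₂(c) = (49 − c − 2q₁)/4.
E[c₂] = 0.4·12 + 0.6·16 = 14.4
Firm 1's FOC against E[q₂] yields q₁ = (49 − 2·14 + E[c₂])/6 = (49 − 28 + 14.4)/6 = 5.9.
q₂(low-cost) = (49 − 12 − 2·5.9)/4 = 6.3.

6.30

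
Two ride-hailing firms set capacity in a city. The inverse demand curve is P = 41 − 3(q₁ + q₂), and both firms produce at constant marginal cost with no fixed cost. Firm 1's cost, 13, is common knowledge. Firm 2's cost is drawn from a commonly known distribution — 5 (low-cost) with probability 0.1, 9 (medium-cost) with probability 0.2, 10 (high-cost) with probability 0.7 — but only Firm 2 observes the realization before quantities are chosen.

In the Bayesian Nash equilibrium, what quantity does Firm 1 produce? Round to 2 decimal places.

Firm 2 with cost c maximizes (41 − 3(q₁+q₂) − c)·q₂, giving q₂(c) = (41 − c − 3q₁)/6.
E[c₂] = 0.1·5 + 0.2·9 + 0.7·10 = 9.3
Firm 1's FOC against E[q₂] yields q₁ = (41 − 2·13 + E[c₂])/9 = (41 − 26 + 9.3)/9 = 2.7.

2.70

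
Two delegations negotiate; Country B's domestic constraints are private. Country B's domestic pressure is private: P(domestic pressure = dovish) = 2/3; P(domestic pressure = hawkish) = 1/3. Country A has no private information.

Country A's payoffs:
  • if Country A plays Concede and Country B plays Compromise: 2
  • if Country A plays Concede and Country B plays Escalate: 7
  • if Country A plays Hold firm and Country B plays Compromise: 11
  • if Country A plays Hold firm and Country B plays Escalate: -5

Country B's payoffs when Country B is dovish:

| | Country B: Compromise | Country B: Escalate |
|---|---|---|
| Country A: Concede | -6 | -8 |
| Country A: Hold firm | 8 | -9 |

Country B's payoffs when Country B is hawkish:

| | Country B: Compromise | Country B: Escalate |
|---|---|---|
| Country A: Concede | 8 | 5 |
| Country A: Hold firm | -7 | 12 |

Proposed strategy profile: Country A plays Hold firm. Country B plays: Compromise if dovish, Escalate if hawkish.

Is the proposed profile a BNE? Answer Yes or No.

Yes

A profile is a BNE iff every type of every player is best-responding given beliefs about the other side.
Country A plays Hold firm: E[Hold firm] = 2/3·(11) + 1/3·(-5) = 17/3; E[Concede] = 11/3. Best-responding. ✓
Country B (domestic pressure dovish), facing Hold firm: Compromise gives 8, Escalate gives -9. Proposed Compromise is best. ✓
Country B (domestic pressure hawkish), facing Hold firm: Compromise gives -7, Escalate gives 12. Proposed Escalate is best. ✓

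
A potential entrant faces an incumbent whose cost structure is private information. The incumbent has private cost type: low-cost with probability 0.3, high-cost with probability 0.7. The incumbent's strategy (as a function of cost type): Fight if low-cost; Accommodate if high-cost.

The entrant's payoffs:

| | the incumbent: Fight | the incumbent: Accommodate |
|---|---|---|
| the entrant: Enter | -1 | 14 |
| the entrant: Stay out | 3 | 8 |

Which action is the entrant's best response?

E[Enter] = 0.3·(-1) + 0.7·(14) = 9.5
E[Stay out] = 0.3·(3) + 0.7·(8) = 6.5
Best response: Enter (9.5 is the largest).

Enter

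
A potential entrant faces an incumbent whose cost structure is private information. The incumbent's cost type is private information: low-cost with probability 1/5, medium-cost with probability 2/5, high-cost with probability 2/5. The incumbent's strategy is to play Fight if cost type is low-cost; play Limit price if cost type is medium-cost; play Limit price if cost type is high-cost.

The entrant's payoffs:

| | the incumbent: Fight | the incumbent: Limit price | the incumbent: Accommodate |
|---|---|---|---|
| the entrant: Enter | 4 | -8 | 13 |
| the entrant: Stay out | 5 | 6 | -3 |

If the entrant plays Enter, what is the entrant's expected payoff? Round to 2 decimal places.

-5.60

Take the expectation over the incumbent's cost type, weighting each type's action by its prior probability.
E[Enter] = 1/5·4 + 2/5·(-8) + 2/5·(-8) = 4/5 + (-16/5) + (-16/5) = -28/5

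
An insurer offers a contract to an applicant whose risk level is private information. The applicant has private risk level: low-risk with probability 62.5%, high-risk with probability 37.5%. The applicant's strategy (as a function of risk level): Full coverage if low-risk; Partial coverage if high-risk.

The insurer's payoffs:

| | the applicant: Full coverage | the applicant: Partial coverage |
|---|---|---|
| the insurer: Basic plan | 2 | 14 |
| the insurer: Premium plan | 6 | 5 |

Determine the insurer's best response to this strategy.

E[Basic plan] = 0.625·(2) + 0.375·(14) = 6.5
E[Premium plan] = 0.625·(6) + 0.375·(5) = 5.625
Best response: Basic plan (6.5 is the largest).

Basic plan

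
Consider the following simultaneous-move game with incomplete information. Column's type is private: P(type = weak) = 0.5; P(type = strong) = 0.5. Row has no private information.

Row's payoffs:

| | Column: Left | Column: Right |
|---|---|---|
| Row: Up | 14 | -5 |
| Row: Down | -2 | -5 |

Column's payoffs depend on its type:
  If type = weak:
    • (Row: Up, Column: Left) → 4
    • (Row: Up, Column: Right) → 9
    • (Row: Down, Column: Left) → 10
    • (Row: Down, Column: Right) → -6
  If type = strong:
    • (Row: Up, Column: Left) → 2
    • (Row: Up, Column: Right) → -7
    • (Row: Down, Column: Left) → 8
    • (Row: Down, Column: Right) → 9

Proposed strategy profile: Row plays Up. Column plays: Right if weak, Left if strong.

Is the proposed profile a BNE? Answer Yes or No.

Yes

Row plays Up: E[Up] = 0.5·(-5) + 0.5·(14) = 4.5; E[Down] = -3.5. Best-responding. ✓
Column (type weak), facing Up: Left gives 4, Right gives 9. Proposed Right is best. ✓
Column (type strong), facing Up: Left gives 2, Right gives -7. Proposed Left is best. ✓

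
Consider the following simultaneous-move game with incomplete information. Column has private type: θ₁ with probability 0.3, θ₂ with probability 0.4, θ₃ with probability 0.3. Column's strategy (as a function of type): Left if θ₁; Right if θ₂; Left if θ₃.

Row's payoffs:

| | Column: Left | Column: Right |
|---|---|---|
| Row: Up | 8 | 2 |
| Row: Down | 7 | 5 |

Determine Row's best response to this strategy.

Down

Compute Row's expected payoff for each action, taking the expectation over Column's type.
E[Up] = 0.3·(8) + 0.4·(2) + 0.3·(8) = 5.6
E[Down] = 0.3·(7) + 0.4·(5) + 0.3·(7) = 6.2
Best response: Down (6.2 is the largest).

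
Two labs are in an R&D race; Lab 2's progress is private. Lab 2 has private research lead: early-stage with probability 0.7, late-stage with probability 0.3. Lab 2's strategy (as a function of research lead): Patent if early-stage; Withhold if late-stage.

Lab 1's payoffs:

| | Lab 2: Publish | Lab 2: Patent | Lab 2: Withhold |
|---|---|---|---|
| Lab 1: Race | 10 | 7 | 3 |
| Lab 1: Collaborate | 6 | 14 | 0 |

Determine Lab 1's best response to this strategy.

Collaborate

E[Race] = 0.7·(7) + 0.3·(3) = 5.8
E[Collaborate] = 0.7·(14) + 0.3·(0) = 9.8
Best response: Collaborate (9.8 is the largest).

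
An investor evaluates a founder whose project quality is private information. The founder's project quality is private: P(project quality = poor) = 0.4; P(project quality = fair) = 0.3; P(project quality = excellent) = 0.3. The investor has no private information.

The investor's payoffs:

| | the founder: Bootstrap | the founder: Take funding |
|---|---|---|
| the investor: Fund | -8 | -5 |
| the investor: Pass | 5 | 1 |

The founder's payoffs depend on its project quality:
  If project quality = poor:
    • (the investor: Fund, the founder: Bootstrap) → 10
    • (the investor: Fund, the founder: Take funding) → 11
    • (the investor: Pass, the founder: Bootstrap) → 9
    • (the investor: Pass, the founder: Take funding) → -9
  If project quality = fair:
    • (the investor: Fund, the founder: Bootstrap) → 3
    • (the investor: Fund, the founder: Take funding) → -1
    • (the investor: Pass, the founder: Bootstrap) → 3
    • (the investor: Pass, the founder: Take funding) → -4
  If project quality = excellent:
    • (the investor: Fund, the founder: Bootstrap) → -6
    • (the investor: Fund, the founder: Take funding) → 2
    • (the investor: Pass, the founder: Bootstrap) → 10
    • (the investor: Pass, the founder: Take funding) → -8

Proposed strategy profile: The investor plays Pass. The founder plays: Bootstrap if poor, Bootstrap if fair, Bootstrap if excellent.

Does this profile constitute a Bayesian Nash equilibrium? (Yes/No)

Yes

The investor plays Pass: E[Pass] = 0.4·(5) + 0.3·(5) + 0.3·(5) = 5; E[Fund] = -8. Best-responding. ✓
The founder (project quality poor), facing Pass: Bootstrap gives 9, Take funding gives -9. Proposed Bootstrap is best. ✓
The founder (project quality fair), facing Pass: Bootstrap gives 3, Take funding gives -4. Proposed Bootstrap is best. ✓
The founder (project quality excellent), facing Pass: Bootstrap gives 10, Take funding gives -8. Proposed Bootstrap is best. ✓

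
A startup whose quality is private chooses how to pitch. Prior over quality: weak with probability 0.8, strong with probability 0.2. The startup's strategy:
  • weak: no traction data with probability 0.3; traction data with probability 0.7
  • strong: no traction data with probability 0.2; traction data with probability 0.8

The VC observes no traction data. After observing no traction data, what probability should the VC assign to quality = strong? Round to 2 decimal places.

Apply Bayes' rule using the sender's strategy as the likelihood.
P(no traction data) = 0.8·0.3 + 0.2·0.2 = 0.28
P(strong | no traction data) = (0.2·0.2) / 0.28 = 0.04 / 0.28 = 0.142857

0.14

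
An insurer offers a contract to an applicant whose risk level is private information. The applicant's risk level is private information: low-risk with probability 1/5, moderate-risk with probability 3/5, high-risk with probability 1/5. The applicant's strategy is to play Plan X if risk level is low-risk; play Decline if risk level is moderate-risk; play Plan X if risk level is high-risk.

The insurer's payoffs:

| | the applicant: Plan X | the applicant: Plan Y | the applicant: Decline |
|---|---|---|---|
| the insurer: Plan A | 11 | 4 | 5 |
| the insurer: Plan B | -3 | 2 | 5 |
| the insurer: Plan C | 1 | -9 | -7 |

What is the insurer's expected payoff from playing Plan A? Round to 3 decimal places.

7.400

E[Plan A] = 1/5·11 + 3/5·5 + 1/5·11 = 11/5 + 3 + 11/5 = 37/5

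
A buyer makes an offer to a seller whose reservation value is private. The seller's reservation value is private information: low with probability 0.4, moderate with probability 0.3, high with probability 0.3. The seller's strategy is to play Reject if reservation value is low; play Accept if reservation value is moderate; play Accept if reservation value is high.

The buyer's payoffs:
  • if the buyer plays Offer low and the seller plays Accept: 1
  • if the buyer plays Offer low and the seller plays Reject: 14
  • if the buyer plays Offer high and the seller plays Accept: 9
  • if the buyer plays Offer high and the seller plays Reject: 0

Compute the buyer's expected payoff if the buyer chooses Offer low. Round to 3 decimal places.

6.200

E[Offer low] = 0.4·14 + 0.3·1 + 0.3·1 = 5.6 + 0.3 + 0.3 = 6.2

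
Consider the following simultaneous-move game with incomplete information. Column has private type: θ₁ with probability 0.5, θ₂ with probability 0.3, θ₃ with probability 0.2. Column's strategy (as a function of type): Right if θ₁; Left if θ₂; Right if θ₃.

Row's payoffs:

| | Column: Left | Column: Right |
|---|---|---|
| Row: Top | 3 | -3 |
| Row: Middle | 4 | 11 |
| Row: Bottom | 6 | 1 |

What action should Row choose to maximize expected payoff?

Middle

E[Top] = 0.5·(-3) + 0.3·(3) + 0.2·(-3) = -1.2
E[Middle] = 0.5·(11) + 0.3·(4) + 0.2·(11) = 8.9
E[Bottom] = 0.5·(1) + 0.3·(6) + 0.2·(1) = 2.5
Best response: Middle (8.9 is the largest).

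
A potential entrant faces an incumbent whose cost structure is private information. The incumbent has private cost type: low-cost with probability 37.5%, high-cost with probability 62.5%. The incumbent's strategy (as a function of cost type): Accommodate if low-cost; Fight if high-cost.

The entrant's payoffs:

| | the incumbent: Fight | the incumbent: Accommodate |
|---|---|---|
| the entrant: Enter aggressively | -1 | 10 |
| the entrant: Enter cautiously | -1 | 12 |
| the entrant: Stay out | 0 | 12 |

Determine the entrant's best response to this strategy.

Stay out

E[Enter aggressively] = 0.375·(10) + 0.625·(-1) = 3.125
E[Enter cautiously] = 0.375·(12) + 0.625·(-1) = 3.875
E[Stay out] = 0.375·(12) + 0.625·(0) = 4.5
Best response: Stay out (4.5 is the largest).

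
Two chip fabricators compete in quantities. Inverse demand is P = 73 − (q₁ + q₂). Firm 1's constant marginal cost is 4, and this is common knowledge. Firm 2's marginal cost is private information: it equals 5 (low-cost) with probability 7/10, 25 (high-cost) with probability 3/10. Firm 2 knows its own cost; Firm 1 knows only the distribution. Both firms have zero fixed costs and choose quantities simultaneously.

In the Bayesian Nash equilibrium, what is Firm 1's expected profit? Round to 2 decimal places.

641.78

Each type of Firm 2 best-responds to q₁; Firm 1 best-responds to the expected q₂ over Firm 2's types.
Firm 2 with cost c maximizes (73 − (q₁+q₂) − c)·q₂, giving q₂(c) = (73 − c − q₁)/2.
E[c₂] = 7/10·5 + 3/10·25 = 11
Firm 1's FOC against E[q₂] yields q₁ = (73 − 2·4 + E[c₂])/3 = (73 − 8 + 11)/3 = 25.3333.
E[P] = 73 − (q₁ + E[q₂]) = 29.3333; Firm 1's expected profit = (E[P] − 4)·q₁ = (29.3333 − 4)·25.3333 = 641.778.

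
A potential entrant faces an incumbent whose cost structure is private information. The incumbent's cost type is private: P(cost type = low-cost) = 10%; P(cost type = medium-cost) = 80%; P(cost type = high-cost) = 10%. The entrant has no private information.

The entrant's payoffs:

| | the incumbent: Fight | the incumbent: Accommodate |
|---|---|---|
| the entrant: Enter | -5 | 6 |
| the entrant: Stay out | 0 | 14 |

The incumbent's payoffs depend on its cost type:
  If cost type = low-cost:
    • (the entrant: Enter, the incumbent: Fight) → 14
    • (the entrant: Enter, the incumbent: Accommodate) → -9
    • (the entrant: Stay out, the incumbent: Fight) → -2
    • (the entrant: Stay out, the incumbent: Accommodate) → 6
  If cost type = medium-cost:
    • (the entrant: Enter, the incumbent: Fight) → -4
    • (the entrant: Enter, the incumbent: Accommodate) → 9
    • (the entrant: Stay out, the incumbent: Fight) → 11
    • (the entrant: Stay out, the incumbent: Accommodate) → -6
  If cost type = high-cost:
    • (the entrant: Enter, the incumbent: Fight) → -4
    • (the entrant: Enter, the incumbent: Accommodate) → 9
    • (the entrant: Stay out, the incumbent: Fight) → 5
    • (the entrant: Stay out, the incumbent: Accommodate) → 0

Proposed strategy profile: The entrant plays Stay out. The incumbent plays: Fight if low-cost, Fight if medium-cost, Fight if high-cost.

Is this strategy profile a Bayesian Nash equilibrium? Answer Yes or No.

A profile is a BNE iff every type of every player is best-responding given beliefs about the other side.
The entrant plays Stay out: E[Stay out] = 0.1·(0) + 0.8·(0) + 0.1·(0) = 0; E[Enter] = -5. Best-responding. ✓
The incumbent (cost type low-cost), facing Stay out: Fight gives -2, Accommodate gives 6. Proposed Fight is not best — profitable deviation exists. ✗
The incumbent (cost type medium-cost), facing Stay out: Fight gives 11, Accommodate gives -6. Proposed Fight is best. ✓
The incumbent (cost type high-cost), facing Stay out: Fight gives 5, Accommodate gives 0. Proposed Fight is best. ✓

No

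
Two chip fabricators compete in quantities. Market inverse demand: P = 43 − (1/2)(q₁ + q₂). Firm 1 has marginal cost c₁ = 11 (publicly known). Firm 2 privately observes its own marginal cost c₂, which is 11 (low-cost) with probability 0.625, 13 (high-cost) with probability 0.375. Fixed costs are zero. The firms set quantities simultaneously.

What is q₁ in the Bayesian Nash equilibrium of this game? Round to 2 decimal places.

21.83

Each type of Firm 2 best-responds to q₁; Firm 1 best-responds to the expected q₂ over Firm 2's types.
Firm 2 with cost c maximizes (43 − (1/2)(q₁+q₂) − c)·q₂, giving q₂(c) = (43 − c − (1/2)q₁).
E[c₂] = 0.625·11 + 0.375·13 = 11.75
Firm 1's FOC against E[q₂] yields q₁ = (43 − 2·11 + E[c₂])/(3/2) = (43 − 22 + 11.75)/(3/2) = 21.8333.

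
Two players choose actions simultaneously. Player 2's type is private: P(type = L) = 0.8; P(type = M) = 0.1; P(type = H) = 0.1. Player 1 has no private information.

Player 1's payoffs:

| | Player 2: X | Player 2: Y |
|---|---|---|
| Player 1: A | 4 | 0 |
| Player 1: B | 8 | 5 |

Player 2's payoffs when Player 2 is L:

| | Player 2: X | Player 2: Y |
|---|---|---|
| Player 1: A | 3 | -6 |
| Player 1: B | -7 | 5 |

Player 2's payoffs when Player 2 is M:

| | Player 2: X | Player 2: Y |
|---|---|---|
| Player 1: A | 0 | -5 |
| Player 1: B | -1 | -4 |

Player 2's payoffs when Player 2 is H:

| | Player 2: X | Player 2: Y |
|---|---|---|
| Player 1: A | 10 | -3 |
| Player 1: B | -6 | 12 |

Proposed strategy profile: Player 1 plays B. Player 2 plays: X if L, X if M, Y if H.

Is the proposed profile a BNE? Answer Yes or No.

No

A profile is a BNE iff every type of every player is best-responding given beliefs about the other side.
Player 1 plays B: E[B] = 0.8·(8) + 0.1·(8) + 0.1·(5) = 7.7; E[A] = 3.6. Best-responding. ✓
Player 2 (type L), facing B: X gives -7, Y gives 5. Proposed X is not best — profitable deviation exists. ✗
Player 2 (type M), facing B: X gives -1, Y gives -4. Proposed X is best. ✓
Player 2 (type H), facing B: X gives -6, Y gives 12. Proposed Y is best. ✓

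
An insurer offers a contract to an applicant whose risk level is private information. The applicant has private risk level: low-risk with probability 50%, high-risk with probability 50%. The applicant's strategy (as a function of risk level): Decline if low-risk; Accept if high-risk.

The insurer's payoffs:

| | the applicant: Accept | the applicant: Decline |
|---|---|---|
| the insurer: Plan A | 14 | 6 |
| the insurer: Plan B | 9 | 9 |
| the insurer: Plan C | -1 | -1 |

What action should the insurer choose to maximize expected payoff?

Compute the insurer's expected payoff for each action, taking the expectation over the applicant's type.
E[Plan A] = 0.5·(6) + 0.5·(14) = 10
E[Plan B] = 0.5·(9) + 0.5·(9) = 9
E[Plan C] = 0.5·(-1) + 0.5·(-1) = -1
Best response: Plan A (10 is the largest).

Plan A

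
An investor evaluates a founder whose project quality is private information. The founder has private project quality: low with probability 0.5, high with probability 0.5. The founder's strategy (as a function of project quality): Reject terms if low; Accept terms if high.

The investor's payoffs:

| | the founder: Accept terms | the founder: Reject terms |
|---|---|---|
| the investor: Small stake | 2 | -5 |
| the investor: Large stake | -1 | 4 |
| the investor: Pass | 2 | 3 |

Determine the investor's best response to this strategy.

Pass

E[Small stake] = 0.5·(-5) + 0.5·(2) = -1.5
E[Large stake] = 0.5·(4) + 0.5·(-1) = 1.5
E[Pass] = 0.5·(3) + 0.5·(2) = 2.5
Best response: Pass (2.5 is the largest).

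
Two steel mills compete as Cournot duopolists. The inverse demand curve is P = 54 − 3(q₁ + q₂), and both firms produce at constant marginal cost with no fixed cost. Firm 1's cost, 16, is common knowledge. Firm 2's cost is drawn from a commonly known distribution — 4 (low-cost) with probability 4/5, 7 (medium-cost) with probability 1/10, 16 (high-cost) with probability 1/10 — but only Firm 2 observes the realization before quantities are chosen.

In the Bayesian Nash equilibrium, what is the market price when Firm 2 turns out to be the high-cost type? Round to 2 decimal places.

Firm 2 with cost c maximizes (54 − 3(q₁+q₂) − c)·q₂, giving q₂(c) = (54 − c − 3q₁)/6.
E[c₂] = 4/5·4 + 1/10·7 + 1/10·16 = 5.5
Firm 1's FOC against E[q₂] yields q₁ = (54 − 2·16 + E[c₂])/9 = (54 − 32 + 5.5)/9 = 3.05556.
q₂(high-cost) = 4.80556, so P = 54 − 3·(3.05556 + 4.80556) = 30.4167.

30.42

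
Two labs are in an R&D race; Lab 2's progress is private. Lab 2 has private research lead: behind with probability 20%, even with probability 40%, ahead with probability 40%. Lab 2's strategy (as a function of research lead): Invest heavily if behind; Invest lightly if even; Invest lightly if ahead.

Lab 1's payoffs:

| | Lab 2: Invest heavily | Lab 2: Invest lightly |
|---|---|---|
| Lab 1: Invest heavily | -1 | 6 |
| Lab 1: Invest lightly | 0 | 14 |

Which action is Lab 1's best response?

Invest lightly

E[Invest heavily] = 0.2·(-1) + 0.4·(6) + 0.4·(6) = 4.6
E[Invest lightly] = 0.2·(0) + 0.4·(14) + 0.4·(14) = 11.2
Best response: Invest lightly (11.2 is the largest).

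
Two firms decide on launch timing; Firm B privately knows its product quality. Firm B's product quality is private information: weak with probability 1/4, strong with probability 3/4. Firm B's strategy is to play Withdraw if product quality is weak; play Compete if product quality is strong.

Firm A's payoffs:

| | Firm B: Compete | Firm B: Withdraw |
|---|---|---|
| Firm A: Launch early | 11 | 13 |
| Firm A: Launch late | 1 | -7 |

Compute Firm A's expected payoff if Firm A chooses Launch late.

-1

E[Launch late] = 1/4·(-7) + 3/4·1 = (-7/4) + 3/4 = -1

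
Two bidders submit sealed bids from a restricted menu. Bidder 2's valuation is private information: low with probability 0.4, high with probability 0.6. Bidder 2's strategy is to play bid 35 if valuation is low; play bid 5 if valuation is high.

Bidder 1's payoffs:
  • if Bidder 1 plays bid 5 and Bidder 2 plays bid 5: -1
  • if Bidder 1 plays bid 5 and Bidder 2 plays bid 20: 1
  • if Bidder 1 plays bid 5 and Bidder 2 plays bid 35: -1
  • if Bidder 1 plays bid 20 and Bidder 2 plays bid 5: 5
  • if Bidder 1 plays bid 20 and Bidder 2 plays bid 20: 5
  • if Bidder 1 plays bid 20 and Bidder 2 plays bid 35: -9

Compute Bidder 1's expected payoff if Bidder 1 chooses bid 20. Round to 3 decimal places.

E[bid 20] = 0.4·(-9) + 0.6·5 = (-3.6) + 3 = -0.6

-0.600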